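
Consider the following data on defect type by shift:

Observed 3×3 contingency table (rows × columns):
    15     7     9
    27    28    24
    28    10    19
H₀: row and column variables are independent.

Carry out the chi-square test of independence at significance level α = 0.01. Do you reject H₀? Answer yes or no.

Row totals [31, 79, 57], col totals [70, 45, 52], n=167
χ² = (15−12.99)²/12.99 + (7−8.35)²/8.35 + (9−9.65)²/9.65 + (27−33.11)²/33.11 + (28−21.29)²/21.29 + (24−24.60)²/24.60 + (28−23.89)²/23.89 + (10−15.36)²/15.36 + (19−17.75)²/17.75 = 6.4976
df = 4
p-value (upper-tail) = 0.16494
At α=0.01: p ≥ α → fail to reject H₀

reject H₀: no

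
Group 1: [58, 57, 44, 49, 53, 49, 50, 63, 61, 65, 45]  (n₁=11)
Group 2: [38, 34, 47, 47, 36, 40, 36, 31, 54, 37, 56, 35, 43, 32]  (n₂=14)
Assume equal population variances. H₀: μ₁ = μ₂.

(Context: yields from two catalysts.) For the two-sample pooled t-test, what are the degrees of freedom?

degrees of freedom = 23

df = n₁ + n₂ − 2 = 11 + 14 − 2 = 23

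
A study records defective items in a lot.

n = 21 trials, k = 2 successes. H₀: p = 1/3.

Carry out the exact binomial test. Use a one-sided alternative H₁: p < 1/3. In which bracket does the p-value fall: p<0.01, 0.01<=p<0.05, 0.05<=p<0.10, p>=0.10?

Exact binomial: n=21, k=2, p₀=1/3=0.3333
P(X≤2) from Σ C(n,i)·p₀^i·(1−p₀)^(n−i)
p-value (one-sided, H₁ less) = 0.01283
→ bracket: 0.01<=p<0.05

p-value bracket: 0.01<=p<0.05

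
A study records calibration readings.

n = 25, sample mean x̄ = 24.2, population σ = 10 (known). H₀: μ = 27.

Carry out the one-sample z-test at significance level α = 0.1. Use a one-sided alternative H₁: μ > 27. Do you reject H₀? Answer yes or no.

SE = σ/√n = 10/√25 = 2.0000
z = (x̄−μ₀)/SE = (24.2−27)/2.0000 = -1.4000
p-value (one-sided, H₁ greater) = 0.91924
At α=0.1: p ≥ α → fail to reject H₀

reject H₀: no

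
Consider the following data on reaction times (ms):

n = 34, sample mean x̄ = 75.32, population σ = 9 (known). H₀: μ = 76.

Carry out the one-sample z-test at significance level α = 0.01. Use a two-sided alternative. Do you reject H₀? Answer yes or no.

SE = σ/√n = 9/√34 = 1.5435
z = (x̄−μ₀)/SE = (75.32−76)/1.5435 = -0.4406
p-value (two-sided) = 0.65953
At α=0.01: p ≥ α → fail to reject H₀

reject H₀: no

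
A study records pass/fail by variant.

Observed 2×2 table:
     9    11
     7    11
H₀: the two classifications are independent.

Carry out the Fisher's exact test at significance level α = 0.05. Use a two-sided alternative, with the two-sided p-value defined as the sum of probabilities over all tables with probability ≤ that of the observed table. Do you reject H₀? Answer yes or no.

reject H₀: no

Margins: r₁=20, r₂=18, c₁=16, c₂=22, n=38
p_obs = C(20,9)·C(18,7)/C(38,16); sum pmf over tables with pmf ≤ p_obs
p-value (two-sided) = 0.75215
At α=0.05: p ≥ α → fail to reject H₀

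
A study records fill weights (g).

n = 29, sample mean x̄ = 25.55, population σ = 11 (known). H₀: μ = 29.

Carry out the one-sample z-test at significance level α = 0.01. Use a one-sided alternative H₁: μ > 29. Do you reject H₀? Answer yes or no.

SE = σ/√n = 11/√29 = 2.0426
z = (x̄−μ₀)/SE = (25.55−29)/2.0426 = -1.6890
p-value (one-sided, H₁ greater) = 0.95439
At α=0.01: p ≥ α → fail to reject H₀

reject H₀: no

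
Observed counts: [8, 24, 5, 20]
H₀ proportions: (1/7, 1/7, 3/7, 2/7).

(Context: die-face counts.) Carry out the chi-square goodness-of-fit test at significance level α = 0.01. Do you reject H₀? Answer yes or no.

reject H₀: yes

n = 57; E_i = n·p_i = [8.14, 8.14, 24.43, 16.29]
χ² = (8−8.14)²/8.14 + (24−8.14)²/8.14 + (5−24.43)²/24.43 + (20−16.29)²/16.29 = 47.1813
df = 3
p-value (upper-tail) = 0.00000
At α=0.01: p < α → reject H₀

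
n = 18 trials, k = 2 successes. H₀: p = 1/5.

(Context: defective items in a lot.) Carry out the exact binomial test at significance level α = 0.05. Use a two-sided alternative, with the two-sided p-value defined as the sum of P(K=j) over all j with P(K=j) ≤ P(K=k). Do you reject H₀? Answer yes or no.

Exact binomial: n=18, k=2, p₀=1/5=0.2000
P(X=j) = C(n,j)·p₀^j·(1−p₀)^(n−j); p = Σ P(X=j) over j with P(X=j) ≤ P(X=2)
p-value (two-sided) = 0.55499
At α=0.05: p ≥ α → fail to reject H₀

reject H₀: no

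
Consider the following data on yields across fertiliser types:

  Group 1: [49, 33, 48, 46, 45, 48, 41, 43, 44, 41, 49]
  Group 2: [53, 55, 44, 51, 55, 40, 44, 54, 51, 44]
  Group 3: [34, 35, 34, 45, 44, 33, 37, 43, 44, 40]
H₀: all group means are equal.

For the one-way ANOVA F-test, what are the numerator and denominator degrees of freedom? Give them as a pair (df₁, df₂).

k = 3 groups, N = 31 total
df = (k−1, N−k) = (3−1, 31−3) = (2, 28)

degrees of freedom = [2, 28]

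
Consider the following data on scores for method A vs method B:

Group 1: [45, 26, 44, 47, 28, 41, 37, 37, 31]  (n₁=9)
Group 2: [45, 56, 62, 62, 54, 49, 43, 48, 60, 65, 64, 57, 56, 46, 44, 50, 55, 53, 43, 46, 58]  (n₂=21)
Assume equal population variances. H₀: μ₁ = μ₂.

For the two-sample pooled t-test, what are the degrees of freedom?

degrees of freedom = 28

df = n₁ + n₂ − 2 = 9 + 21 − 2 = 28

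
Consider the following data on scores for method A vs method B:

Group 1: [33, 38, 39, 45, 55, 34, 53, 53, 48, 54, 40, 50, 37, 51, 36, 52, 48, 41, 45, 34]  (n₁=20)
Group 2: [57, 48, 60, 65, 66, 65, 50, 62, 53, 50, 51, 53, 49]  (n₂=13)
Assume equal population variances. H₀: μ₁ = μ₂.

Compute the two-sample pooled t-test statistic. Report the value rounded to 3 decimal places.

x̄₁=44.300, s₁=7.554, n₁=20
x̄₂=56.077, s₂=6.726, n₂=13
s_p² = [19·7.554² + 12·6.726²]/31 = 52.4878
SE = √(s_p²·(1/20+1/13)) = 2.5811
t = (44.300−56.077)/2.5811 = -4.5628
df = 31

test statistic = -4.563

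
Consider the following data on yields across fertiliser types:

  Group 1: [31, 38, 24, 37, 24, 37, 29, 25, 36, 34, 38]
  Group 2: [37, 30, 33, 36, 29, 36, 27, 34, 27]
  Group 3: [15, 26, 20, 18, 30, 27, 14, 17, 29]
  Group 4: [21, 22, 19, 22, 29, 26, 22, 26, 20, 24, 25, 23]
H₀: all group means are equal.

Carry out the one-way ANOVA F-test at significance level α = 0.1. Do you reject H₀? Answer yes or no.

reject H₀: yes

Group means [32.09, 32.11, 21.78, 23.25], grand mean 27.244
SSB = Σnᵢ(x̄ᵢ−x̄)² = 931.957; SSW = ΣΣ(x−x̄ᵢ)² = 855.604
MSB = 931.957/3 = 310.6525; MSW = 855.604/37 = 23.1244
F = MSB/MSW = 13.4340
df = (3, 37)
p-value (upper-tail) = 0.00000
At α=0.1: p < α → reject H₀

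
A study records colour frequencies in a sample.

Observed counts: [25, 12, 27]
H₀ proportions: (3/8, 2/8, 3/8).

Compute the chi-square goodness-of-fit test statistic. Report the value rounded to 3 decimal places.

n = 64; E_i = n·p_i = [24.00, 16.00, 24.00]
χ² = (25−24.00)²/24.00 + (12−16.00)²/16.00 + (27−24.00)²/24.00 = 1.4167
df = 2

test statistic = 1.417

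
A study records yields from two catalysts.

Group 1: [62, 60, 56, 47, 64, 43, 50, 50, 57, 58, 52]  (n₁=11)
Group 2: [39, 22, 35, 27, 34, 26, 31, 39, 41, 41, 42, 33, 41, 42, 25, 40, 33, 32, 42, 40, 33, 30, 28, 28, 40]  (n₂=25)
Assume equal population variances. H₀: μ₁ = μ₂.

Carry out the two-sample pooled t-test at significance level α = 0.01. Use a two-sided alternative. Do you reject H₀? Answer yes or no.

reject H₀: yes

x̄₁=54.455, s₁=6.578, n₁=11
x̄₂=34.560, s₂=6.232, n₂=25
s_p² = [10·6.578² + 24·6.232²]/34 = 40.1437
SE = √(s_p²·(1/11+1/25)) = 2.2924
t = (54.455−34.560)/2.2924 = 8.6784
df = 34
p-value (two-sided) = 0.00000
At α=0.01: p < α → reject H₀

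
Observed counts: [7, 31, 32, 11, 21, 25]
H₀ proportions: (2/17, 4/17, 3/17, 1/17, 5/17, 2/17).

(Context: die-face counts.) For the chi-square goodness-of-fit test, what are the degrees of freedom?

degrees of freedom = 5

df = k − 1 = 6 − 1 = 5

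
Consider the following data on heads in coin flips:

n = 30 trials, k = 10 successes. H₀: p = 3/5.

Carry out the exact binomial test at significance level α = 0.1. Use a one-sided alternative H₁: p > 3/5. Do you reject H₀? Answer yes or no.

Exact binomial: n=30, k=10, p₀=3/5=0.6000
P(X≥10) from Σ C(n,i)·p₀^i·(1−p₀)^(n−i)
p-value (one-sided, H₁ greater) = 0.99914
At α=0.1: p ≥ α → fail to reject H₀

reject H₀: no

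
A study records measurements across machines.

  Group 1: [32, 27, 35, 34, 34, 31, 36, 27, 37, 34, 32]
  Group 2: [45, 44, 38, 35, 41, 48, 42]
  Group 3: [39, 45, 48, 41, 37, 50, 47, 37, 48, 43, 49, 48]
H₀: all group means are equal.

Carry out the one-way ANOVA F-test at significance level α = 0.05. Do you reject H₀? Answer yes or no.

reject H₀: yes

Group means [32.64, 41.86, 44.33], grand mean 39.467
SSB = Σnᵢ(x̄ᵢ−x̄)² = 837.397; SSW = ΣΣ(x−x̄ᵢ)² = 474.069
MSB = 837.397/2 = 418.6987; MSW = 474.069/27 = 17.5581
F = MSB/MSW = 23.8464
df = (2, 27)
p-value (upper-tail) = 0.00000
At α=0.05: p < α → reject H₀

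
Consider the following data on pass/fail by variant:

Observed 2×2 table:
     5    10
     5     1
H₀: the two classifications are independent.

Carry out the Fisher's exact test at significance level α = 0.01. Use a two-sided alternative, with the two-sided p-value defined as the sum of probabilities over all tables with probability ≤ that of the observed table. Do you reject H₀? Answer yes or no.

reject H₀: no

Margins: r₁=15, r₂=6, c₁=10, c₂=11, n=21
p_obs = C(15,5)·C(6,5)/C(21,10); sum pmf over tables with pmf ≤ p_obs
p-value (two-sided) = 0.06347
At α=0.01: p ≥ α → fail to reject H₀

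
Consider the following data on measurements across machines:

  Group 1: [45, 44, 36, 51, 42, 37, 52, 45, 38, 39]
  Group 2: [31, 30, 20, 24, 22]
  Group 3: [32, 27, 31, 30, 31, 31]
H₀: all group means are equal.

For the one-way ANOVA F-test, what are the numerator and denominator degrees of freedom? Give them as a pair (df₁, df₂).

k = 3 groups, N = 21 total
df = (k−1, N−k) = (3−1, 21−3) = (2, 18)

degrees of freedom = [2, 18]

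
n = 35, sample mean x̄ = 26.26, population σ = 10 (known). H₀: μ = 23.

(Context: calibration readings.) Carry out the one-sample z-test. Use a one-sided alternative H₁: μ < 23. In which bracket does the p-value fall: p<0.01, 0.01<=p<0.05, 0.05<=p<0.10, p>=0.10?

p-value bracket: p>=0.10

SE = σ/√n = 10/√35 = 1.6903
z = (x̄−μ₀)/SE = (26.26−23)/1.6903 = 1.9286
p-value (one-sided, H₁ less) = 0.97311
→ bracket: p>=0.10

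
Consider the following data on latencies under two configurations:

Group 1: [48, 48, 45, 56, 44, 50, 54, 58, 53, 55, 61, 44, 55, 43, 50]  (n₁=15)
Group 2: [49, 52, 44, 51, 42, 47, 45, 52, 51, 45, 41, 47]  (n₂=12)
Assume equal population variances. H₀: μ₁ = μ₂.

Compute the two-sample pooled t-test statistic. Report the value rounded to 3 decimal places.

x̄₁=50.933, s₁=5.587, n₁=15
x̄₂=47.167, s₂=3.857, n₂=12
s_p² = [14·5.587² + 11·3.857²]/25 = 24.0240
SE = √(s_p²·(1/15+1/12)) = 1.8983
t = (50.933−47.167)/1.8983 = 1.9842
df = 25

test statistic = 1.984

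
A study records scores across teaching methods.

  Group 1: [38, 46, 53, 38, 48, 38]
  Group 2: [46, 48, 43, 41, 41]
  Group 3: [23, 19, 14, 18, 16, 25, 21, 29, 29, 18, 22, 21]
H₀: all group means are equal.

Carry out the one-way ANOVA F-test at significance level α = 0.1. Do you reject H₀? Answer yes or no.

reject H₀: yes

Group means [43.50, 43.80, 21.25], grand mean 31.957
SSB = Σnᵢ(x̄ᵢ−x̄)² = 2876.407; SSW = ΣΣ(x−x̄ᵢ)² = 490.550
MSB = 2876.407/2 = 1438.2033; MSW = 490.550/20 = 24.5275
F = MSB/MSW = 58.6364
df = (2, 20)
p-value (upper-tail) = 0.00000
At α=0.1: p < α → reject H₀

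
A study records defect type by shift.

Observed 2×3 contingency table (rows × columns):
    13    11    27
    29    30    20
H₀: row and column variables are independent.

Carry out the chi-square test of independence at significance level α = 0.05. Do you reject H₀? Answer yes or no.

Row totals [51, 79], col totals [42, 41, 47], n=130
χ² = (13−16.48)²/16.48 + (11−16.08)²/16.08 + (27−18.44)²/18.44 + (29−25.52)²/25.52 + (30−24.92)²/24.92 + (20−28.56)²/28.56 = 10.3941
df = 2
p-value (upper-tail) = 0.00553
At α=0.05: p < α → reject H₀

reject H₀: yes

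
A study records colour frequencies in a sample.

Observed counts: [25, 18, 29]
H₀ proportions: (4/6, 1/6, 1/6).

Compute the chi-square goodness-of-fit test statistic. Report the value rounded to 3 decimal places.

test statistic = 38.104

n = 72; E_i = n·p_i = [48.00, 12.00, 12.00]
χ² = (25−48.00)²/48.00 + (18−12.00)²/12.00 + (29−12.00)²/12.00 = 38.1042
df = 2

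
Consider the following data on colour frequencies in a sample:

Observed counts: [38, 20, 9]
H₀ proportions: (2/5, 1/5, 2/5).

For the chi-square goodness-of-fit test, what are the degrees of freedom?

df = k − 1 = 3 − 1 = 2

degrees of freedom = 2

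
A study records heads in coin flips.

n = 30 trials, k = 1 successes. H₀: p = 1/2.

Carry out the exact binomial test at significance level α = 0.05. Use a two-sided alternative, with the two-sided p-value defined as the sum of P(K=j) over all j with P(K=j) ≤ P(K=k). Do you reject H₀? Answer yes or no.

reject H₀: yes

Exact binomial: n=30, k=1, p₀=1/2=0.5000
P(X=j) = C(n,j)·p₀^j·(1−p₀)^(n−j); p = Σ P(X=j) over j with P(X=j) ≤ P(X=1)
p-value (two-sided) = 0.00000
At α=0.05: p < α → reject H₀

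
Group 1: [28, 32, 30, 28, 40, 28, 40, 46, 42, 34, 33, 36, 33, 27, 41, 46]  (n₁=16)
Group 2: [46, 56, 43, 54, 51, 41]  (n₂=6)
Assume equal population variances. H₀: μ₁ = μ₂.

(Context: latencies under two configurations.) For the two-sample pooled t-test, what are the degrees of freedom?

degrees of freedom = 20

df = n₁ + n₂ − 2 = 16 + 6 − 2 = 20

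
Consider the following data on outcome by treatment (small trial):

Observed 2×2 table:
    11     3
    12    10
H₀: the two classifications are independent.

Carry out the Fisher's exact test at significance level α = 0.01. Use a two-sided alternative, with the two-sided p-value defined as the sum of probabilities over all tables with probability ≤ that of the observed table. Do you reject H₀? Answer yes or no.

Margins: r₁=14, r₂=22, c₁=23, c₂=13, n=36
p_obs = C(14,11)·C(22,12)/C(36,23); sum pmf over tables with pmf ≤ p_obs
p-value (two-sided) = 0.17504
At α=0.01: p ≥ α → fail to reject H₀

reject H₀: no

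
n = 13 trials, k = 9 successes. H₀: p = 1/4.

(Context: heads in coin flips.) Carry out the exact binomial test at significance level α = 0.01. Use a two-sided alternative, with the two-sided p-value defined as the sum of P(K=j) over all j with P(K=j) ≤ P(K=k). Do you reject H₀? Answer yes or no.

Exact binomial: n=13, k=9, p₀=1/4=0.2500
P(X=j) = C(n,j)·p₀^j·(1−p₀)^(n−j); p = Σ P(X=j) over j with P(X=j) ≤ P(X=9)
p-value (two-sided) = 0.00099
At α=0.01: p < α → reject H₀

reject H₀: yes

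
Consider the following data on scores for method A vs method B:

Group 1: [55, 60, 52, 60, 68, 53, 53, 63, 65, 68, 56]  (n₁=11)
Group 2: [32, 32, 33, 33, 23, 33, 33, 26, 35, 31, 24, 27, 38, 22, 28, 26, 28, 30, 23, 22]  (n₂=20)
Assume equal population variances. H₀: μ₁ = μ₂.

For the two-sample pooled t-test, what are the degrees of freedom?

degrees of freedom = 29

df = n₁ + n₂ − 2 = 11 + 20 − 2 = 29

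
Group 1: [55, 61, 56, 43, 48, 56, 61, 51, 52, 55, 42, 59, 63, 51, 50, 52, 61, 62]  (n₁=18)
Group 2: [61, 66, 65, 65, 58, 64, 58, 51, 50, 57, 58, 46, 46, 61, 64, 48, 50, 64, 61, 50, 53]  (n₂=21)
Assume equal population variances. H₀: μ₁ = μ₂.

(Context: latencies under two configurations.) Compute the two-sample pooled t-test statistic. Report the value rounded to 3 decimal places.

test statistic = -1.241

x̄₁=54.333, s₁=6.269, n₁=18
x̄₂=56.952, s₂=6.815, n₂=21
s_p² = [17·6.269² + 20·6.815²]/37 = 43.1609
SE = √(s_p²·(1/18+1/21)) = 2.1102
t = (54.333−56.952)/2.1102 = -1.2411
df = 37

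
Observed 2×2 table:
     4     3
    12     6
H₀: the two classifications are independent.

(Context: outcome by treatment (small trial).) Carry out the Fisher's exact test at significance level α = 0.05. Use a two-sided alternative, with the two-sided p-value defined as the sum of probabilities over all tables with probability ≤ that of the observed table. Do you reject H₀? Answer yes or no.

reject H₀: no

Margins: r₁=7, r₂=18, c₁=16, c₂=9, n=25
p_obs = C(7,4)·C(18,12)/C(25,16); sum pmf over tables with pmf ≤ p_obs
p-value (two-sided) = 0.67288
At α=0.05: p ≥ α → fail to reject H₀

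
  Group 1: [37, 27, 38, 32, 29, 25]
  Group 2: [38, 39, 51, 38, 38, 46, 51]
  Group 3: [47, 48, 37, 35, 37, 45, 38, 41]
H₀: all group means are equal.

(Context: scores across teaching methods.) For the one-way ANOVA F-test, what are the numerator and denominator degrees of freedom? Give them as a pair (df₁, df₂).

degrees of freedom = [2, 18]

k = 3 groups, N = 21 total
df = (k−1, N−k) = (3−1, 21−3) = (2, 18)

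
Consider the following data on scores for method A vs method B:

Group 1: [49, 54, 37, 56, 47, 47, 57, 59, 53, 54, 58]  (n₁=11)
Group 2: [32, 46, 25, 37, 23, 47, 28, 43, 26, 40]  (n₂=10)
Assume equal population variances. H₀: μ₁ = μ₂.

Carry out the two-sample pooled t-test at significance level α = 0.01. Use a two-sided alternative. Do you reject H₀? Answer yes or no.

x̄₁=51.909, s₁=6.472, n₁=11
x̄₂=34.700, s₂=9.068, n₂=10
s_p² = [10·6.472² + 9·9.068²]/19 = 61.0005
SE = √(s_p²·(1/11+1/10)) = 3.4126
t = (51.909−34.700)/3.4126 = 5.0429
df = 19
p-value (two-sided) = 0.00007
At α=0.01: p < α → reject H₀

reject H₀: yes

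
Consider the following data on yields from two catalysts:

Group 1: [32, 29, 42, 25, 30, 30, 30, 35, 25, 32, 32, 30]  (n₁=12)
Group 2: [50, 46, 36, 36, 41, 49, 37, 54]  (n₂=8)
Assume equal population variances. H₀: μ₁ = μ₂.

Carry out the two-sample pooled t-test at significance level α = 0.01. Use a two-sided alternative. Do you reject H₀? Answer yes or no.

x̄₁=31.000, s₁=4.472, n₁=12
x̄₂=43.625, s₂=7.070, n₂=8
s_p² = [11·4.472² + 7·7.070²]/18 = 31.6597
SE = √(s_p²·(1/12+1/8)) = 2.5682
t = (31.000−43.625)/2.5682 = -4.9158
df = 18
p-value (two-sided) = 0.00011
At α=0.01: p < α → reject H₀

reject H₀: yes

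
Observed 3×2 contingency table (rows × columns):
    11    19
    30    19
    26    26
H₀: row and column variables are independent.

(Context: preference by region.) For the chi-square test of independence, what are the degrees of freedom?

degrees of freedom = 2

df = (r−1)(c−1) = (3−1)·(2−1) = 2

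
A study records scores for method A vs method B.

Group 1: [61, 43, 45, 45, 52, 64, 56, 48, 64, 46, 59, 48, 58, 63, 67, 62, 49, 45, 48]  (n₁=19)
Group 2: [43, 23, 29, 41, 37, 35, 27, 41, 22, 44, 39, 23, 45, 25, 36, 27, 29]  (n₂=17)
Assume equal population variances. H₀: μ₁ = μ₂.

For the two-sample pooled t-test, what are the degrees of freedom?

degrees of freedom = 34

df = n₁ + n₂ − 2 = 19 + 17 − 2 = 34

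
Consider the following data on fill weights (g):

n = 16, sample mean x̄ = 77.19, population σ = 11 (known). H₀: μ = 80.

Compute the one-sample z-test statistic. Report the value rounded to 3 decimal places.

test statistic = -1.022

SE = σ/√n = 11/√16 = 2.7500
z = (x̄−μ₀)/SE = (77.19−80)/2.7500 = -1.0218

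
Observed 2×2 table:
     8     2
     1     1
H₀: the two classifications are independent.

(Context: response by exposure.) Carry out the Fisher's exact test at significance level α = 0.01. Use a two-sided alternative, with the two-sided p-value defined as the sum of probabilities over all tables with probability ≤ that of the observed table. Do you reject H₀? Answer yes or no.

Margins: r₁=10, r₂=2, c₁=9, c₂=3, n=12
p_obs = C(10,8)·C(2,1)/C(12,9); sum pmf over tables with pmf ≤ p_obs
p-value (two-sided) = 0.45455
At α=0.01: p ≥ α → fail to reject H₀

reject H₀: no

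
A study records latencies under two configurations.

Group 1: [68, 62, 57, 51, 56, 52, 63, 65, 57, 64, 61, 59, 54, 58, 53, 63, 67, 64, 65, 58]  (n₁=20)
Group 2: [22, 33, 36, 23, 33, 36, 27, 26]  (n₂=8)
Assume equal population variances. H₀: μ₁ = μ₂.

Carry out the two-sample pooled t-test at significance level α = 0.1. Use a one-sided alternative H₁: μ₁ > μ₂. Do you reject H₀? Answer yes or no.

reject H₀: yes

x̄₁=59.850, s₁=5.081, n₁=20
x̄₂=29.500, s₂=5.682, n₂=8
s_p² = [19·5.081² + 7·5.682²]/26 = 27.5596
SE = √(s_p²·(1/20+1/8)) = 2.1961
t = (59.850−29.500)/2.1961 = 13.8198
df = 26
p-value (one-sided, H₁ greater) = 0.00000
At α=0.1: p < α → reject H₀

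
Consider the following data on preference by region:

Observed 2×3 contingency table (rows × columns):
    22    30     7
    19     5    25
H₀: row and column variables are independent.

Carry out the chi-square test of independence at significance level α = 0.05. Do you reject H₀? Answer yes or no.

reject H₀: yes

Row totals [59, 49], col totals [41, 35, 32], n=108
χ² = (22−22.40)²/22.40 + (30−19.12)²/19.12 + (7−17.48)²/17.48 + (19−18.60)²/18.60 + (5−15.88)²/15.88 + (25−14.52)²/14.52 = 27.5116
df = 2
p-value (upper-tail) = 0.00000
At α=0.05: p < α → reject H₀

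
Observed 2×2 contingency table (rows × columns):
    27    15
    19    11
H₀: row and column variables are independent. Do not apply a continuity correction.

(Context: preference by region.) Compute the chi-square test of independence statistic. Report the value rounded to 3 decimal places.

test statistic = 0.007

Row totals [42, 30], col totals [46, 26], n=72
χ² = (27−26.83)²/26.83 + (15−15.17)²/15.17 + (19−19.17)²/19.17 + (11−10.83)²/10.83 = 0.0069
df = 1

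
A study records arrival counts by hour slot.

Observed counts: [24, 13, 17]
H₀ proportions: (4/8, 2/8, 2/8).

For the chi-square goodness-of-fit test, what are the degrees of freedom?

degrees of freedom = 2

df = k − 1 = 3 − 1 = 2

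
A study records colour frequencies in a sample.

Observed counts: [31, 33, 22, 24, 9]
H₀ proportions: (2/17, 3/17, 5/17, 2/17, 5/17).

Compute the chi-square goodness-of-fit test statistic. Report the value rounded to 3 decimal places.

test statistic = 58.786

n = 119; E_i = n·p_i = [14.00, 21.00, 35.00, 14.00, 35.00]
χ² = (31−14.00)²/14.00 + (33−21.00)²/21.00 + (22−35.00)²/35.00 + (24−14.00)²/14.00 + (9−35.00)²/35.00 = 58.7857
df = 4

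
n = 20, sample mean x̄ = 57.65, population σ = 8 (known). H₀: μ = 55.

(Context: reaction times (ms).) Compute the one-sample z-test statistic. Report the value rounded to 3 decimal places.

SE = σ/√n = 8/√20 = 1.7889
z = (x̄−μ₀)/SE = (57.65−55)/1.7889 = 1.4814

test statistic = 1.481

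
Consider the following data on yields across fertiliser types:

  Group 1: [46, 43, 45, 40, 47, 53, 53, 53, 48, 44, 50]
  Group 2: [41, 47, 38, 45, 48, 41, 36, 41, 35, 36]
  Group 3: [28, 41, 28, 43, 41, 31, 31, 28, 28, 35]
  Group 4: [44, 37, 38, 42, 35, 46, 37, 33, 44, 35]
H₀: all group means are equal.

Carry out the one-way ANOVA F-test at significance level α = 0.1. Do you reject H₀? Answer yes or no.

reject H₀: yes

Group means [47.45, 40.80, 33.40, 39.10], grand mean 40.366
SSB = Σnᵢ(x̄ᵢ−x̄)² = 1055.885; SSW = ΣΣ(x−x̄ᵢ)² = 913.627
MSB = 1055.885/3 = 351.9616; MSW = 913.627/37 = 24.6926
F = MSB/MSW = 14.2537
df = (3, 37)
p-value (upper-tail) = 0.00000
At α=0.1: p < α → reject H₀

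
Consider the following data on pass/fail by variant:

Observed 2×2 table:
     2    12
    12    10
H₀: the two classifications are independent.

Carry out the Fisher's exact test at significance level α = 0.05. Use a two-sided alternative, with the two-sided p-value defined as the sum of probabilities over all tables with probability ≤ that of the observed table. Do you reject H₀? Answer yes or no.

reject H₀: yes

Margins: r₁=14, r₂=22, c₁=14, c₂=22, n=36
p_obs = C(14,2)·C(22,12)/C(36,14); sum pmf over tables with pmf ≤ p_obs
p-value (two-sided) = 0.03339
At α=0.05: p < α → reject H₀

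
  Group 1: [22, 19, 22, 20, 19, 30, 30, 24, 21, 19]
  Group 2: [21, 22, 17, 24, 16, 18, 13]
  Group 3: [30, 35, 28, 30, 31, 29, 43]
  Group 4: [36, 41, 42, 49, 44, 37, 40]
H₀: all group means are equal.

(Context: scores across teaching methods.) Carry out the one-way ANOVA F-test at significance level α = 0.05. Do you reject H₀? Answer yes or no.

reject H₀: yes

Group means [22.60, 18.71, 32.29, 41.29], grand mean 28.129
SSB = Σnᵢ(x̄ᵢ−x̄)² = 2258.798; SSW = ΣΣ(x−x̄ᵢ)² = 526.686
MSB = 2258.798/3 = 752.9327; MSW = 526.686/27 = 19.5069
F = MSB/MSW = 38.5983
df = (3, 27)
p-value (upper-tail) = 0.00000
At α=0.05: p < α → reject H₀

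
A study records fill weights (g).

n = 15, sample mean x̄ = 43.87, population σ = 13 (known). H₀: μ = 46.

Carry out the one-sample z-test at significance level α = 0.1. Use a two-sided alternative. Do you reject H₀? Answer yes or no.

SE = σ/√n = 13/√15 = 3.3566
z = (x̄−μ₀)/SE = (43.87−46)/3.3566 = -0.6346
p-value (two-sided) = 0.52571
At α=0.1: p ≥ α → fail to reject H₀

reject H₀: no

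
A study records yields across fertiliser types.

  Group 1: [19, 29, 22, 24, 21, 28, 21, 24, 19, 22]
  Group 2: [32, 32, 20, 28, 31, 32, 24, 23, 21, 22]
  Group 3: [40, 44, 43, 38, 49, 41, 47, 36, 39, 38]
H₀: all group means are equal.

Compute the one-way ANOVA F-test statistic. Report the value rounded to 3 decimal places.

Group means [22.90, 26.50, 41.50], grand mean 30.300
SSB = Σnᵢ(x̄ᵢ−x̄)² = 1946.400; SSW = ΣΣ(x−x̄ᵢ)² = 487.900
MSB = 1946.400/2 = 973.2000; MSW = 487.900/27 = 18.0704
F = MSB/MSW = 53.8561
df = (2, 27)

test statistic = 53.856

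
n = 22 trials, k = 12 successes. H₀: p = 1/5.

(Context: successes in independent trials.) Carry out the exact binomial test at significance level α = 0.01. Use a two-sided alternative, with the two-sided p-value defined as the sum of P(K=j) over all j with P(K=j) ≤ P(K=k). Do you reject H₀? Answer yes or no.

reject H₀: yes

Exact binomial: n=22, k=12, p₀=1/5=0.2000
P(X=j) = C(n,j)·p₀^j·(1−p₀)^(n−j); p = Σ P(X=j) over j with P(X=j) ≤ P(X=12)
p-value (two-sided) = 0.00035
At α=0.01: p < α → reject H₀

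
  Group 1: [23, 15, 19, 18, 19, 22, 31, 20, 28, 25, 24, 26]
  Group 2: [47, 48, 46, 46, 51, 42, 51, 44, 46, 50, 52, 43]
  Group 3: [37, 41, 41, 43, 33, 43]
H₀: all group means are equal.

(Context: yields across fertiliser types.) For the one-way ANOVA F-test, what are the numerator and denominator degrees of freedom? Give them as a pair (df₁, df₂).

degrees of freedom = [2, 27]

k = 3 groups, N = 30 total
df = (k−1, N−k) = (3−1, 30−3) = (2, 27)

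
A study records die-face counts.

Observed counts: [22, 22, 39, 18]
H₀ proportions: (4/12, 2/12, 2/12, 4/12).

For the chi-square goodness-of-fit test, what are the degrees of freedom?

df = k − 1 = 4 − 1 = 3

degrees of freedom = 3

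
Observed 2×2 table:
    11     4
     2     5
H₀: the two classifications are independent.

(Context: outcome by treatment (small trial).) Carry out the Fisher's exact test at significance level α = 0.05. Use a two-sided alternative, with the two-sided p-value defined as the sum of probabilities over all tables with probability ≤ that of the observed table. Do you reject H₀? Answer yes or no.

Margins: r₁=15, r₂=7, c₁=13, c₂=9, n=22
p_obs = C(15,11)·C(7,2)/C(22,13); sum pmf over tables with pmf ≤ p_obs
p-value (two-sided) = 0.07430
At α=0.05: p ≥ α → fail to reject H₀

reject H₀: no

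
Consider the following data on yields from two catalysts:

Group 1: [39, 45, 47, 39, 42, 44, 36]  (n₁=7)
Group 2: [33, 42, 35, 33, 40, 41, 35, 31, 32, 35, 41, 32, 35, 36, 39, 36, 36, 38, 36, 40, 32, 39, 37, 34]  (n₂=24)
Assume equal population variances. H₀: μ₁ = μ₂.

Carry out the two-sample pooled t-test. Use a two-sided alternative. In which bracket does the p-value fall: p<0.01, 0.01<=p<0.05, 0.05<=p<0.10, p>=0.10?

p-value bracket: p<0.01

x̄₁=41.714, s₁=3.904, n₁=7
x̄₂=36.167, s₂=3.226, n₂=24
s_p² = [6·3.904² + 23·3.226²]/29 = 11.4056
SE = √(s_p²·(1/7+1/24)) = 1.4507
t = (41.714−36.167)/1.4507 = 3.8240
df = 29
p-value (two-sided) = 0.00064
→ bracket: p<0.01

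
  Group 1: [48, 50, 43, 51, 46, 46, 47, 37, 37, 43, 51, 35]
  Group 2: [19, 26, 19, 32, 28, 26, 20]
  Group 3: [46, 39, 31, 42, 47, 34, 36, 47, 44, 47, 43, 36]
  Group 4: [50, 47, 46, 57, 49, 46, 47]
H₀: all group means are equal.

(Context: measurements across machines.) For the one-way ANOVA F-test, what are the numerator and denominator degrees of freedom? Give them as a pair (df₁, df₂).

degrees of freedom = [3, 34]

k = 4 groups, N = 38 total
df = (k−1, N−k) = (4−1, 38−4) = (3, 34)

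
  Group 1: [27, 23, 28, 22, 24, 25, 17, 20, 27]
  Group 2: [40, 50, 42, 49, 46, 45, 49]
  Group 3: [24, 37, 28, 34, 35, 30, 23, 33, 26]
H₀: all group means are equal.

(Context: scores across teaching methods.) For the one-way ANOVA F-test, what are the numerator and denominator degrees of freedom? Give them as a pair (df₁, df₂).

k = 3 groups, N = 25 total
df = (k−1, N−k) = (3−1, 25−3) = (2, 22)

degrees of freedom = [2, 22]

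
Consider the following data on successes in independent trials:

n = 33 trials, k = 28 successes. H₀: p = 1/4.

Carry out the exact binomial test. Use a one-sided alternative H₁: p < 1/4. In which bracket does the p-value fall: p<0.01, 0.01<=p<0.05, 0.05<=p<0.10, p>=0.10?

Exact binomial: n=33, k=28, p₀=1/4=0.2500
P(X≤28) from Σ C(n,i)·p₀^i·(1−p₀)^(n−i)
p-value (one-sided, H₁ less) = 1.00000
→ bracket: p>=0.10

p-value bracket: p>=0.10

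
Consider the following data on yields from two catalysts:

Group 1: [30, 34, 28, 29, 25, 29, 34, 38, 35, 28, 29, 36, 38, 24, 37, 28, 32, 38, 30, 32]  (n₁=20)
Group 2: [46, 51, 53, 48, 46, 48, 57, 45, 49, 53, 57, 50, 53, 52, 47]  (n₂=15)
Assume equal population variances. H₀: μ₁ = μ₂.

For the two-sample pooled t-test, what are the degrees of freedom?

degrees of freedom = 33

df = n₁ + n₂ − 2 = 20 + 15 − 2 = 33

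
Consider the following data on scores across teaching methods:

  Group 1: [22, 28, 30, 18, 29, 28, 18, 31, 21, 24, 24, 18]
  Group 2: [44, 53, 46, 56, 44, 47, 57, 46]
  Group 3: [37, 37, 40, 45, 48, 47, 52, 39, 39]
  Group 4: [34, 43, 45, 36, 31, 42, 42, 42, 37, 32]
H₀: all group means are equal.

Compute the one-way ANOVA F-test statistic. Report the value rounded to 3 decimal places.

Group means [24.25, 49.12, 42.67, 38.40], grand mean 37.231
SSB = Σnᵢ(x̄ᵢ−x̄)² = 3433.398; SSW = ΣΣ(x−x̄ᵢ)² = 927.525
MSB = 3433.398/3 = 1144.4660; MSW = 927.525/35 = 26.5007
F = MSB/MSW = 43.1862
df = (3, 35)

test statistic = 43.186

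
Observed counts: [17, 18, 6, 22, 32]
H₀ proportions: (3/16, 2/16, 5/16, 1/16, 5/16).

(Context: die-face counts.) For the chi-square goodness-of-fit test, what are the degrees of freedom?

df = k − 1 = 5 − 1 = 4

degrees of freedom = 4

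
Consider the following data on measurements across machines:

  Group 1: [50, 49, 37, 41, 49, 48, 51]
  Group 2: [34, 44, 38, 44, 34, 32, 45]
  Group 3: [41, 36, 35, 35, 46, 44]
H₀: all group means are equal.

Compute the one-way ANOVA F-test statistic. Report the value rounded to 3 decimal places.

Group means [46.43, 38.71, 39.50], grand mean 41.650
SSB = Σnᵢ(x̄ᵢ−x̄)² = 247.907; SSW = ΣΣ(x−x̄ᵢ)² = 470.643
MSB = 247.907/2 = 123.9536; MSW = 470.643/17 = 27.6849
F = MSB/MSW = 4.4773
df = (2, 17)

test statistic = 4.477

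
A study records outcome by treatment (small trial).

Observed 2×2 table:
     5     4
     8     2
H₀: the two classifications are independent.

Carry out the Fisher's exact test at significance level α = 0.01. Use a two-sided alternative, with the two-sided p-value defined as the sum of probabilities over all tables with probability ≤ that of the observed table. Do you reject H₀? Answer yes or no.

Margins: r₁=9, r₂=10, c₁=13, c₂=6, n=19
p_obs = C(9,5)·C(10,8)/C(19,13); sum pmf over tables with pmf ≤ p_obs
p-value (two-sided) = 0.34985
At α=0.01: p ≥ α → fail to reject H₀

reject H₀: no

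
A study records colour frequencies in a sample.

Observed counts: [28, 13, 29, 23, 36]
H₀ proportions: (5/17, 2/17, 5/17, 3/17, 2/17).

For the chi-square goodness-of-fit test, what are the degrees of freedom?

df = k − 1 = 5 − 1 = 4

degrees of freedom = 4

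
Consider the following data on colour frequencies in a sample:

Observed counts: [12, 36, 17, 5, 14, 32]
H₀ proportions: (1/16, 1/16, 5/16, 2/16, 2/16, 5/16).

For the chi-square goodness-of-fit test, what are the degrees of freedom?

degrees of freedom = 5

df = k − 1 = 6 − 1 = 5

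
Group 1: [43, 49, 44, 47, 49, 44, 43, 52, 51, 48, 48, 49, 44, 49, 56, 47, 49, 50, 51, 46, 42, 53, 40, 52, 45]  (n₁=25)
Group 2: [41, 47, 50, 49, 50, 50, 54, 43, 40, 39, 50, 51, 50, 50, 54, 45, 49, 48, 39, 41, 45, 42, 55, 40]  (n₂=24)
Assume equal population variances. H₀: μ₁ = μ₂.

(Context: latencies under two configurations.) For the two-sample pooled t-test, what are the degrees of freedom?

degrees of freedom = 47

df = n₁ + n₂ − 2 = 25 + 24 − 2 = 47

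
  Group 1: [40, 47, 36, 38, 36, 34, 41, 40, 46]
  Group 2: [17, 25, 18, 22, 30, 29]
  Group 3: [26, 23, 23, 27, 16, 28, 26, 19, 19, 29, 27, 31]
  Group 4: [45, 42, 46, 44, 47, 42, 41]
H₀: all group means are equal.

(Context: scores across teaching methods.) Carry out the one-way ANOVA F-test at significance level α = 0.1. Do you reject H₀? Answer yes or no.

Group means [39.78, 23.50, 24.50, 43.86], grand mean 32.353
SSB = Σnᵢ(x̄ᵢ−x̄)² = 2632.852; SSW = ΣΣ(x−x̄ᵢ)² = 566.913
MSB = 2632.852/3 = 877.6173; MSW = 566.913/30 = 18.8971
F = MSB/MSW = 46.4419
df = (3, 30)
p-value (upper-tail) = 0.00000
At α=0.1: p < α → reject H₀

reject H₀: yes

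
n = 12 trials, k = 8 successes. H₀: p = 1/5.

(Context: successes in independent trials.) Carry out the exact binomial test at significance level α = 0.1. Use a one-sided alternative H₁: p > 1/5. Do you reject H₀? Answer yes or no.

reject H₀: yes

Exact binomial: n=12, k=8, p₀=1/5=0.2000
P(X≥8) from Σ C(n,i)·p₀^i·(1−p₀)^(n−i)
p-value (one-sided, H₁ greater) = 0.00058
At α=0.1: p < α → reject H₀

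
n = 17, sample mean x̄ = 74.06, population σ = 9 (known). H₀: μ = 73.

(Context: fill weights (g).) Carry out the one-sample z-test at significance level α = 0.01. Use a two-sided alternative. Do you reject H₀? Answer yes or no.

SE = σ/√n = 9/√17 = 2.1828
z = (x̄−μ₀)/SE = (74.06−73)/2.1828 = 0.4856
p-value (two-sided) = 0.62724
At α=0.01: p ≥ α → fail to reject H₀

reject H₀: no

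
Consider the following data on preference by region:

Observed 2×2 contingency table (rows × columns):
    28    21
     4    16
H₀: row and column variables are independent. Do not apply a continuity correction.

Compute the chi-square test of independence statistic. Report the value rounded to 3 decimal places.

Row totals [49, 20], col totals [32, 37], n=69
χ² = (28−22.72)²/22.72 + (21−26.28)²/26.28 + (4−9.28)²/9.28 + (16−10.72)²/10.72 = 7.8791
df = 1

test statistic = 7.879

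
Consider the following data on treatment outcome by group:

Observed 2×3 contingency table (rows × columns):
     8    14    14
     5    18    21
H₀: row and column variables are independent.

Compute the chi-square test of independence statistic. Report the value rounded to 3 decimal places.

test statistic = 1.810

Row totals [36, 44], col totals [13, 32, 35], n=80
χ² = (8−5.85)²/5.85 + (14−14.40)²/14.40 + (14−15.75)²/15.75 + (5−7.15)²/7.15 + (18−17.60)²/17.60 + (21−19.25)²/19.25 = 1.8104
df = 2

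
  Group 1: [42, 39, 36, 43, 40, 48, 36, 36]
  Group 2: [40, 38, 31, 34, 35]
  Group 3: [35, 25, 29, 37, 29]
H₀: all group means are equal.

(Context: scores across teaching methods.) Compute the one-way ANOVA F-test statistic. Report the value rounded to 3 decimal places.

Group means [40.00, 35.60, 31.00], grand mean 36.278
SSB = Σnᵢ(x̄ᵢ−x̄)² = 252.411; SSW = ΣΣ(x−x̄ᵢ)² = 271.200
MSB = 252.411/2 = 126.2056; MSW = 271.200/15 = 18.0800
F = MSB/MSW = 6.9804
df = (2, 15)

test statistic = 6.980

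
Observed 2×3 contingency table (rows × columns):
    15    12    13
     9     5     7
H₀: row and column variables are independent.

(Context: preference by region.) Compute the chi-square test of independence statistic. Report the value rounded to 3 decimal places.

Row totals [40, 21], col totals [24, 17, 20], n=61
χ² = (15−15.74)²/15.74 + (12−11.15)²/11.15 + (13−13.11)²/13.11 + (9−8.26)²/8.26 + (5−5.85)²/5.85 + (7−6.89)²/6.89 = 0.2927
df = 2

test statistic = 0.293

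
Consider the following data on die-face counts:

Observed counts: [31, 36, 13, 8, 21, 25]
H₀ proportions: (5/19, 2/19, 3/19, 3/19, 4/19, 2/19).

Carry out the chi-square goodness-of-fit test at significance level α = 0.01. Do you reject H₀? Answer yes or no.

reject H₀: yes

n = 134; E_i = n·p_i = [35.26, 14.11, 21.16, 21.16, 28.21, 14.11]
χ² = (31−35.26)²/35.26 + (36−14.11)²/14.11 + (13−21.16)²/21.16 + (8−21.16)²/21.16 + (21−28.21)²/28.21 + (25−14.11)²/14.11 = 56.0874
df = 5
p-value (upper-tail) = 0.00000
At α=0.01: p < α → reject H₀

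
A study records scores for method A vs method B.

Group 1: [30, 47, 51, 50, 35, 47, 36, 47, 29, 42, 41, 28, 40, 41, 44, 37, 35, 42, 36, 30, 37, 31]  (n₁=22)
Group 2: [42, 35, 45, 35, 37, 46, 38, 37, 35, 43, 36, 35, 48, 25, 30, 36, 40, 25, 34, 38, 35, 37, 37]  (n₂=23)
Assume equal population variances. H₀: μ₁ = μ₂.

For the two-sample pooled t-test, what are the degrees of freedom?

degrees of freedom = 43

df = n₁ + n₂ − 2 = 22 + 23 − 2 = 43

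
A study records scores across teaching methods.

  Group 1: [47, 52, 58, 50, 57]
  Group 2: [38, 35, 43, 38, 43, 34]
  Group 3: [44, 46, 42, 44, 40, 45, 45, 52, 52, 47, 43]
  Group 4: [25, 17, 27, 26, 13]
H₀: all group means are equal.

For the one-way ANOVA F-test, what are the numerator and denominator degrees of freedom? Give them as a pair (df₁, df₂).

degrees of freedom = [3, 23]

k = 4 groups, N = 27 total
df = (k−1, N−k) = (4−1, 27−4) = (3, 23)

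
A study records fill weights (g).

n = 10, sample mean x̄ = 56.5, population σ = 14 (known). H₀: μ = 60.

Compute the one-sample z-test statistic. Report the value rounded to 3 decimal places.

SE = σ/√n = 14/√10 = 4.4272
z = (x̄−μ₀)/SE = (56.5−60)/4.4272 = -0.7906

test statistic = -0.791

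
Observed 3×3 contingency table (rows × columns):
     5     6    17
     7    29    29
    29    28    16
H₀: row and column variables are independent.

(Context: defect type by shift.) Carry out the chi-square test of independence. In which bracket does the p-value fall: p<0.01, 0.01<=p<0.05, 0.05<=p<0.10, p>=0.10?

Row totals [28, 65, 73], col totals [41, 63, 62], n=166
χ² = (5−6.92)²/6.92 + (6−10.63)²/10.63 + (17−10.46)²/10.46 + (7−16.05)²/16.05 + (29−24.67)²/24.67 + (29−24.28)²/24.28 + (29−18.03)²/18.03 + (28−27.70)²/27.70 + (16−27.27)²/27.27 = 24.7550
df = 4
p-value (upper-tail) = 0.00006
→ bracket: p<0.01

p-value bracket: p<0.01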